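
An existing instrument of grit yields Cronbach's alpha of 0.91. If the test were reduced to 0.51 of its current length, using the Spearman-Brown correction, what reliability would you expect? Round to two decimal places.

Spearman-Brown: r_new = n·r / (1 + (n − 1)·r)
r_new = (0.51 × 0.91) / (1 + (0.51 − 1) × 0.91)
     = 0.4641 / 0.5541 = 0.8376

0.84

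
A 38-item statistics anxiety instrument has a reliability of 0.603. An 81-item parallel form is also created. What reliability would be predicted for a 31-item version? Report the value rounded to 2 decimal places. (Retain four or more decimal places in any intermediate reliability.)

0.55

The 81-item form is not needed; work directly from the 38-item form with n = 31/38 = 0.8158.
r_{31} = n·r / (1 + (n − 1)·r) = 0.4919 / 0.8889 ≈ 0.5534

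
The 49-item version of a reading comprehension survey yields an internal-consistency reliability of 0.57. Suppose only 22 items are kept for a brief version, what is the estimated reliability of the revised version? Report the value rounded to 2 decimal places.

Length ratio n = 22/49 = 0.449
r_new = (0.449 × 0.57) / (1 + (0.449 − 1) × 0.57)
     = 0.2559 / 0.6859 = 0.3731

0.37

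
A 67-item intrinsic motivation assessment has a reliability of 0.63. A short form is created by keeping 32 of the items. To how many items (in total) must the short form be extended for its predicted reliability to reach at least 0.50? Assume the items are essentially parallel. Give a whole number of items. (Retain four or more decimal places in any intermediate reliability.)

40

Short-form reliability: n = 32/67 = 0.4776; r_32 = n·r/(1+(n−1)r) ≈ 0.4485
Then solve for n' with r_old = 0.4485, r_target = 0.50: n' = 0.50(1 − 0.4485)/[0.4485(1 − 0.50)] = 1.2297
Total items = 1.2297 × 32 = 39.35, rounded up to 40.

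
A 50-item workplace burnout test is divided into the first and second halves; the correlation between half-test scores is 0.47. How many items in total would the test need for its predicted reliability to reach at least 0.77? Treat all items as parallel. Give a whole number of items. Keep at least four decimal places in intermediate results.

95

r_full = 2(0.47)/(1 + 0.47) = 0.6395
Solve Spearman-Brown for n: n = 0.77(1 − 0.6395) / [0.6395(1 − 0.77)] = 1.8872
Required items = 1.8872 × 50 = 94.36, so 95 items.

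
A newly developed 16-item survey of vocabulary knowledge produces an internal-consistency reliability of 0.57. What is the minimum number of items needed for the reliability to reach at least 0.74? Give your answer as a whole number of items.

Invert Spearman-Brown to solve for n:
n = r_target (1 − r_old) / [ r_old (1 − r_target) ]
n = 0.74 × (1 − 0.57) / [ 0.57 × (1 − 0.74) ]
  = 0.3182 / 0.1482 = 2.1471
2.1471 × 16 = 34.35 → 35 items

35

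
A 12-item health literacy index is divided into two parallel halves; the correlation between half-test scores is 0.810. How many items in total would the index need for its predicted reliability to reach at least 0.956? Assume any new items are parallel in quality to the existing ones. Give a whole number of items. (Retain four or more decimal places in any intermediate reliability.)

31

r_full = 2(0.810)/(1 + 0.810) = 0.8950
Solve Spearman-Brown for n: n = 0.956(1 − 0.8950) / [0.8950(1 − 0.956)] = 2.5490
Required items = 2.5490 × 12 = 30.59, so 31 items.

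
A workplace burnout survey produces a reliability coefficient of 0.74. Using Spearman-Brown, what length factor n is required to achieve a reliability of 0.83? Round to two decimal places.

1.72

n = 0.83 × (1 − 0.74) / [ 0.74 × (1 − 0.83) ]
  = 0.2158 / 0.1258 = 1.7154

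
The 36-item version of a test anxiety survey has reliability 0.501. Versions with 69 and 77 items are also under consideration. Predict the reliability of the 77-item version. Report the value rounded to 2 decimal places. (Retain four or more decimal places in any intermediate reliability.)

0.68

The 69-item form is not needed; work directly from the 36-item form with n = 77/36 = 2.1389.
r_{77} = n·r / (1 + (n − 1)·r) = 1.0716 / 1.5706 ≈ 0.6823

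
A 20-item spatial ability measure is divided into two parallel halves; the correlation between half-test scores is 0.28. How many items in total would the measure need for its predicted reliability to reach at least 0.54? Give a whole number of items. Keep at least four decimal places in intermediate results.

Corrected full-test reliability: r_full = 2 × 0.28 / (1 + 0.28) ≈ 0.4375
n = r_tgt(1 − r_full) / [r_full(1 − r_tgt)] = 0.54 × 0.5625 / (0.4375 × 0.46) ≈ 1.5093
Required items = 1.5093 × 20 = 30.19, so 31 items.

31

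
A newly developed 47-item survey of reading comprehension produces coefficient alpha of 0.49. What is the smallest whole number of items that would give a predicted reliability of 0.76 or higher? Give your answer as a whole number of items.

155

n = 0.76 × (1 − 0.49) / [ 0.49 × (1 − 0.76) ]
  = 0.3876 / 0.1176 = 3.2959
So the test needs 3.2959 × 47 ≈ 154.91 items; rounding up, 155.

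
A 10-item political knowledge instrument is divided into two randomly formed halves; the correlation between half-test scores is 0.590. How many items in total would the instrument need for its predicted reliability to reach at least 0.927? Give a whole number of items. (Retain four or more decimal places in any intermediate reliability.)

45

Corrected full-test reliability: r_full = 2 × 0.590 / (1 + 0.590) ≈ 0.7421
n = r_tgt(1 − r_full) / [r_full(1 − r_tgt)] = 0.927 × 0.2579 / (0.7421 × 0.073) ≈ 4.4131
Items = 4.4131 × 10 ≈ 44.13 → 45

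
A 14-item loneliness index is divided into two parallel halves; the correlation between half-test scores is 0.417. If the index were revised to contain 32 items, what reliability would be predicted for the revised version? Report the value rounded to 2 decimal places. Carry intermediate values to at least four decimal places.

First correct the split-half correlation to full-test reliability: r_full = 2 × 0.417 / (1 + 0.417) ≈ 0.5886
Then adjust to 32 items: n = 32/14 = 2.2857
r_new = n·r_full / (1 + (n − 1)·r_full) = 1.3454 / 1.7568 ≈ 0.7658

0.77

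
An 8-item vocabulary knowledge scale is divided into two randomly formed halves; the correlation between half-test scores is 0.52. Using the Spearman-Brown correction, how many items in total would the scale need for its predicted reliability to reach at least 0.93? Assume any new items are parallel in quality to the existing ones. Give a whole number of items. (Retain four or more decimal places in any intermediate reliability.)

50

r_full = 2(0.52)/(1 + 0.52) = 0.6842
Solve Spearman-Brown for n: n = 0.93(1 − 0.6842) / [0.6842(1 − 0.93)] = 6.1322
Required items = 6.1322 × 8 = 49.06, so 50 items.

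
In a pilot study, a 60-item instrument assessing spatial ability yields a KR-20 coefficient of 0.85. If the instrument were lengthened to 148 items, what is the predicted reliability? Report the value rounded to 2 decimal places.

The new length is 148/60 = 2.4667 times the old.
Apply the Spearman-Brown prophecy formula, r' = nr / [1 + (n − 1)r]:
r_new = (2.4667 × 0.85) / (1 + (2.4667 − 1) × 0.85)
r_new = 2.0967 / 2.2467 ≈ 0.9332

0.93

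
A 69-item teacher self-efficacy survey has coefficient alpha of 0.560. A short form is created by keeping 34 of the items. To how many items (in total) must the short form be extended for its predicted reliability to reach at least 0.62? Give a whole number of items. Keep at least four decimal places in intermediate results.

89

Short-form reliability: n = 34/69 = 0.4928; r_34 = n·r/(1+(n−1)r) ≈ 0.3854
Then solve for n' with r_old = 0.3854, r_target = 0.62: n' = 0.62(1 − 0.3854)/[0.3854(1 − 0.62)] = 2.6019
Items = 2.6019 × 34 ≈ 88.46 → 89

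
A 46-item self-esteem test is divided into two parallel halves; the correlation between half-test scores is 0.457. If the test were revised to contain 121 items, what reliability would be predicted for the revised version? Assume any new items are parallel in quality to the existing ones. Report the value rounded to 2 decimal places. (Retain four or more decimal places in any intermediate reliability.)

Full-test reliability from the split-half r: r_full = 2(0.457)/(1 + 0.457) = 0.6273
Length factor from 46 to 121 items: n = 121/46 = 2.6304
r_new = n·r_full / (1 + (n − 1)·r_full) = 1.6500 / 2.0227 ≈ 0.8157

0.82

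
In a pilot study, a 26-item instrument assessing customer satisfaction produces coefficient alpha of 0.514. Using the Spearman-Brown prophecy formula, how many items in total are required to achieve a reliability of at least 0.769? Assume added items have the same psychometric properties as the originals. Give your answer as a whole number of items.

Spearman-Brown solved for the length factor n:
n = r*(1 − r) / [ r (1 − r*) ]
n = 0.769(1 − 0.514) / [0.514(1 − 0.769)]
  = 0.373734 / 0.118734 = 3.1477
So the test needs 3.1477 × 26 ≈ 81.84 items; rounding up, 82.

82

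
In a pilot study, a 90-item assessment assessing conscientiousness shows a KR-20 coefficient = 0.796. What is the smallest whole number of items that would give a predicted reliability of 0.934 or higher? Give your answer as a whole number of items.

n = 0.934(1 − 0.796) / [0.796(1 − 0.934)]
  = 0.190536 / 0.052536 = 3.6268
Items needed = n × 90 = 3.6268 × 90 ≈ 326.41 → round up to 327

327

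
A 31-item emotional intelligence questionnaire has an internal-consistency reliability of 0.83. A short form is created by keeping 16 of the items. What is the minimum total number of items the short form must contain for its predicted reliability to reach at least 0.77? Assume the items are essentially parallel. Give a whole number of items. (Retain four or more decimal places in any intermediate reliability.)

22

Short-form reliability: n = 16/31 = 0.5161; r_16 = n·r/(1+(n−1)r) ≈ 0.7159
Then solve for n' with r_old = 0.7159, r_target = 0.77: n' = 0.77(1 − 0.7159)/[0.7159(1 − 0.77)] = 1.3286
Items = 1.3286 × 16 ≈ 21.26 → 22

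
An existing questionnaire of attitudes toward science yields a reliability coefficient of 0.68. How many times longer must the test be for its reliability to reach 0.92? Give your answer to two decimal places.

5.41

n = 0.92(1 − 0.68) / [0.68(1 − 0.92)]
n = 0.2944 / 0.0544 ≈ 5.4118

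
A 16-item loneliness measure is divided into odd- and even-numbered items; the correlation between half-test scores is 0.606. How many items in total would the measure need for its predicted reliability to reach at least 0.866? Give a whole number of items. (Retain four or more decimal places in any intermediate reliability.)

34

r_full = 2(0.606)/(1 + 0.606) = 0.7547
n = r_tgt(1 − r_full) / [r_full(1 − r_tgt)] = 0.866 × 0.2453 / (0.7547 × 0.134) ≈ 2.1006
Required items = 2.1006 × 16 = 33.61, so 34 items.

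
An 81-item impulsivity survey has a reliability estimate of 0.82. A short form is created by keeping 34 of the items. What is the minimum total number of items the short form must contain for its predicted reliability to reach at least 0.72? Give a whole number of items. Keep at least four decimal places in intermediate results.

First, r for the 34-item form: n = 34/81 = 0.4198, so r_34 = 0.4198·0.82/(1 + (0.4198 − 1)·0.82) = 0.6566
Then solve for n' with r_old = 0.6566, r_target = 0.72: n' = 0.72(1 − 0.6566)/[0.6566(1 − 0.72)] = 1.3449
Items = 1.3449 × 34 ≈ 45.73 → 46

46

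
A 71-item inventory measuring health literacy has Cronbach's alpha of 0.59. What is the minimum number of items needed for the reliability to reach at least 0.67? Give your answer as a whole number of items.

101

Spearman-Brown solved for the length factor n:
n = r_target (1 − r_old) / [ r_old (1 − r_target) ]
n = 0.67(1 − 0.59) / [0.59(1 − 0.67)]
  = 0.2747 / 0.1947 = 1.4109
So the test needs 1.4109 × 71 ≈ 100.17 items; rounding up, 101.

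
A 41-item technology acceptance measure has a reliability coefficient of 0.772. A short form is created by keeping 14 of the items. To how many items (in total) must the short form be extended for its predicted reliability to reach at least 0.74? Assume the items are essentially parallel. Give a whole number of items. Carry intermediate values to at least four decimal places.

35

Short-form reliability: n = 14/41 = 0.3415; r_14 = n·r/(1+(n−1)r) ≈ 0.5362
Length factor from the short form to reach 0.74: n' = 0.74(1 − 0.5362) / [0.5362(1 − 0.74)] ≈ 2.4619
Items = 2.4619 × 14 ≈ 34.47 → 35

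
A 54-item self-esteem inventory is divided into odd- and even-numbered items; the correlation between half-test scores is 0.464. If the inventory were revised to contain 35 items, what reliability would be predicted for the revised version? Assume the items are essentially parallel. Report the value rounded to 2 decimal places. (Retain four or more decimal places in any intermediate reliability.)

Full-test reliability from the split-half r: r_full = 2(0.464)/(1 + 0.464) = 0.6339
Length factor from 54 to 35 items: n = 35/54 = 0.6481
r_new = n·r_full / (1 + (n − 1)·r_full) = 0.4108 / 0.7769 ≈ 0.5288

0.53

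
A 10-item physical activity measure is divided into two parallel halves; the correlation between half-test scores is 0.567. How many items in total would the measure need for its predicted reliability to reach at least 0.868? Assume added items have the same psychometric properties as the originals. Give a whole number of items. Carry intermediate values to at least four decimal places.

26

Corrected full-test reliability: r_full = 2 × 0.567 / (1 + 0.567) ≈ 0.7237
Solve Spearman-Brown for n: n = 0.868(1 − 0.7237) / [0.7237(1 − 0.868)] = 2.5105
Required items = 2.5105 × 10 = 25.11, so 26 items.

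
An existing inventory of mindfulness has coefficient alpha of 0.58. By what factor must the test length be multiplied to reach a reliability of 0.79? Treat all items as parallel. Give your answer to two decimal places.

n = 0.79 × (1 − 0.58) / [ 0.58 × (1 − 0.79) ]
  = 0.3318 / 0.1218 = 2.7241

2.72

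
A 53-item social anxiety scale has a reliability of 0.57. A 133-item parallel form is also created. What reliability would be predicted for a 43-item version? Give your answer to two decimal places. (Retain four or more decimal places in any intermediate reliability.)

0.52

The 133-item form is not needed; work directly from the 53-item form with n = 43/53 = 0.8113.
r_{43} = n·r / (1 + (n − 1)·r) = 0.4624 / 0.8924 ≈ 0.5182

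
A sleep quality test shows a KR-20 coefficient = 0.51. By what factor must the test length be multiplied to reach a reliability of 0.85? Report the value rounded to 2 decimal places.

5.44

Rearranging the Spearman-Brown formula for n,
n = r_target (1 − r_old) / [ r_old (1 − r_target) ]
n = 0.85 × (1 − 0.51) / [ 0.51 × (1 − 0.85) ]
n = 0.4165 / 0.0765 ≈ 5.4444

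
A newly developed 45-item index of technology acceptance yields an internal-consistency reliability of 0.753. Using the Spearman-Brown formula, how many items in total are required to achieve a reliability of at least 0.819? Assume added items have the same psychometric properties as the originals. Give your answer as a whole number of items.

Invert Spearman-Brown to solve for n:
n = r_target (1 − r_old) / [ r_old (1 − r_target) ]
n = 0.819(1 − 0.753) / [0.753(1 − 0.819)]
n = 0.202293 / 0.136293 ≈ 1.4843
So the test needs 1.4843 × 45 ≈ 66.79 items; rounding up, 67.

67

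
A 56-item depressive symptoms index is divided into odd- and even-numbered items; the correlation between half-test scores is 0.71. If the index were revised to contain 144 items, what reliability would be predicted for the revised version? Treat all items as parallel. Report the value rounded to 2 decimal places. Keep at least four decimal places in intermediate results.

0.93

First correct the split-half correlation to full-test reliability: r_full = 2 × 0.71 / (1 + 0.71) ≈ 0.8304
Length factor from 56 to 144 items: n = 144/56 = 2.5714
r_new = n·r_full / (1 + (n − 1)·r_full) = 2.1353 / 2.3049 ≈ 0.9264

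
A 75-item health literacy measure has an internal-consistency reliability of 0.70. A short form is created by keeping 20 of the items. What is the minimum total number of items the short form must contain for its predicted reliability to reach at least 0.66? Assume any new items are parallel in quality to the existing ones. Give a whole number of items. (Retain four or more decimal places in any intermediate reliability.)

Short-form reliability: n = 20/75 = 0.2667; r_20 = n·r/(1+(n−1)r) ≈ 0.3836
Then solve for n' with r_old = 0.3836, r_target = 0.66: n' = 0.66(1 − 0.3836)/[0.3836(1 − 0.66)] = 3.1192
Total items = 3.1192 × 20 = 62.38, rounded up to 63.

63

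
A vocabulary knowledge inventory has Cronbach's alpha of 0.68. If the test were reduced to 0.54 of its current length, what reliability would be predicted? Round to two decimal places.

0.53

r_new = 0.54·0.68 / [1 + (0.54 − 1)·0.68]
     = 0.3672 / 0.6872 = 0.5343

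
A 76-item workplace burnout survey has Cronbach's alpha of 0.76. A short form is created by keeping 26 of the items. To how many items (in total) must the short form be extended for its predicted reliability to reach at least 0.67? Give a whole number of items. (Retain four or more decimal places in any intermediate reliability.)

Short-form reliability: n = 26/76 = 0.3421; r_26 = n·r/(1+(n−1)r) ≈ 0.5200
Then solve for n' with r_old = 0.5200, r_target = 0.67: n' = 0.67(1 − 0.5200)/[0.5200(1 − 0.67)] = 1.8741
Items = 1.8741 × 26 ≈ 48.73 → 49

49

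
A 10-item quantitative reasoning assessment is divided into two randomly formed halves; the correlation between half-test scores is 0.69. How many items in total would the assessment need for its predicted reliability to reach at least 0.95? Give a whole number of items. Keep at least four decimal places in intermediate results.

Corrected full-test reliability: r_full = 2 × 0.69 / (1 + 0.69) ≈ 0.8166
n = r_tgt(1 − r_full) / [r_full(1 − r_tgt)] = 0.95 × 0.1834 / (0.8166 × 0.05) ≈ 4.2672
Items = 4.2672 × 10 ≈ 42.67 → 43

43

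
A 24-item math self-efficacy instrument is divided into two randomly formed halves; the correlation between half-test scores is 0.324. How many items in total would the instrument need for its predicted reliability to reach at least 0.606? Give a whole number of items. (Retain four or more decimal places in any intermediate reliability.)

r_full = 2(0.324)/(1 + 0.324) = 0.4894
Solve Spearman-Brown for n: n = 0.606(1 − 0.4894) / [0.4894(1 − 0.606)] = 1.6047
Required items = 1.6047 × 24 = 38.51, so 39 items.

39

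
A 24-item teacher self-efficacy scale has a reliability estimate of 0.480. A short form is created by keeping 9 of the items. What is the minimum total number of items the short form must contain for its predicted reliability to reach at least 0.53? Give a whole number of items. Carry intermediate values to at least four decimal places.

30

First, r for the 9-item form: n = 9/24 = 0.3750, so r_9 = 0.3750·0.480/(1 + (0.3750 − 1)·0.480) = 0.2571
Length factor from the short form to reach 0.53: n' = 0.53(1 − 0.2571) / [0.2571(1 − 0.53)] ≈ 3.2584
Total items = 3.2584 × 9 = 29.33, rounded up to 30.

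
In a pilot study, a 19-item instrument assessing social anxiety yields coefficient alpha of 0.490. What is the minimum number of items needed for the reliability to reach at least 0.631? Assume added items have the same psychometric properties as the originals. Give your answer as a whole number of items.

34

Invert Spearman-Brown to solve for n:
n = r_target (1 − r_old) / [ r_old (1 − r_target) ]
n = 0.631(1 − 0.490) / [0.490(1 − 0.631)]
  = 0.321810 / 0.180810 = 1.7798
1.7798 × 19 = 33.82 → 34 items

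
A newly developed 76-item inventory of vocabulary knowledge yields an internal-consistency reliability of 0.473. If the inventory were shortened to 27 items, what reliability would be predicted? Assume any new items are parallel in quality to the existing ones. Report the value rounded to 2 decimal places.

Length ratio n = 27/76 = 0.3553
r_new = (0.3553 × 0.473) / (1 + (0.3553 − 1) × 0.473)
     = 0.1681 / 0.6951 = 0.2418

0.24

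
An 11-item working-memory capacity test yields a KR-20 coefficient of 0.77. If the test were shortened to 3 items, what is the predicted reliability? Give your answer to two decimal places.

n = 3/11 = 0.2727
Apply the Spearman-Brown prophecy formula, r' = nr / [1 + (n − 1)r]:
r_new = (0.2727 × 0.77) / (1 + (0.2727 − 1) × 0.77)
r_new = 0.2100 / 0.4400 ≈ 0.4773

0.48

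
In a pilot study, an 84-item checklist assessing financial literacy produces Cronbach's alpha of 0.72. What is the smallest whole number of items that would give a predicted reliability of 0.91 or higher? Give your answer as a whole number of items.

331

Spearman-Brown solved for the length factor n:
n = r_target (1 − r_old) / [ r_old (1 − r_target) ]
n = 0.91 × (1 − 0.72) / [ 0.72 × (1 − 0.91) ]
  = 0.2548 / 0.0648 = 3.9321
So the test needs 3.9321 × 84 ≈ 330.30 items; rounding up, 331.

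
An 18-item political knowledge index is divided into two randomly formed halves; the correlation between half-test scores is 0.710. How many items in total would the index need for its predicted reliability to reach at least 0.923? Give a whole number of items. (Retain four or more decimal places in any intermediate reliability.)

45

r_full = 2(0.710)/(1 + 0.710) = 0.8304
Solve Spearman-Brown for n: n = 0.923(1 − 0.8304) / [0.8304(1 − 0.923)] = 2.4482
Items = 2.4482 × 18 ≈ 44.07 → 45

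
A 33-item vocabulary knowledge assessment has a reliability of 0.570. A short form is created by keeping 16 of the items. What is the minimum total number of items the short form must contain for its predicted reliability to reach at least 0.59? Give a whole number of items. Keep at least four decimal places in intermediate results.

36

First, r for the 16-item form: n = 16/33 = 0.4848, so r_16 = 0.4848·0.570/(1 + (0.4848 − 1)·0.570) = 0.3912
Length factor from the short form to reach 0.59: n' = 0.59(1 − 0.3912) / [0.3912(1 − 0.59)] ≈ 2.2395
Total items = 2.2395 × 16 = 35.83, rounded up to 36.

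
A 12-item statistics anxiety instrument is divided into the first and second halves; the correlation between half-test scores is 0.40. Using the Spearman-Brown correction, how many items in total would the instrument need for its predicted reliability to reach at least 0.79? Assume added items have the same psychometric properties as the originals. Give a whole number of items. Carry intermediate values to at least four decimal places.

r_full = 2(0.40)/(1 + 0.40) = 0.5714
n = r_tgt(1 − r_full) / [r_full(1 − r_tgt)] = 0.79 × 0.4286 / (0.5714 × 0.21) ≈ 2.8218
Items = 2.8218 × 12 ≈ 33.86 → 34

34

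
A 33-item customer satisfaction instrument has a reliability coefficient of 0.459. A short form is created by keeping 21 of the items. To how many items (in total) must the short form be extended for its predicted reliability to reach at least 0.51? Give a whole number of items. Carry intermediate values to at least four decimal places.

Short-form reliability: n = 21/33 = 0.6364; r_21 = n·r/(1+(n−1)r) ≈ 0.3506
Then solve for n' with r_old = 0.3506, r_target = 0.51: n' = 0.51(1 − 0.3506)/[0.3506(1 − 0.51)] = 1.9279
Total items = 1.9279 × 21 = 40.49, rounded up to 41.

41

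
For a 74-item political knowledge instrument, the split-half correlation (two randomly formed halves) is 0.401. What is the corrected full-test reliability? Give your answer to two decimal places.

Apply the Spearman-Brown correction with n = 2:
r_full = 2r_hh / (1 + r_hh) = 2 × 0.401 / (1 + 0.401)
       = 0.8020 / 1.4010 = 0.5724

0.57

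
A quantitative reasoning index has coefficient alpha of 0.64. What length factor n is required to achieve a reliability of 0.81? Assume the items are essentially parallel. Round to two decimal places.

2.40

Spearman-Brown solved for the length factor n:
n = r_target (1 − r_old) / [ r_old (1 − r_target) ]
n = [0.81 × 0.36] / [0.64 × 0.19]
  = 0.2916 / 0.1216 = 2.3980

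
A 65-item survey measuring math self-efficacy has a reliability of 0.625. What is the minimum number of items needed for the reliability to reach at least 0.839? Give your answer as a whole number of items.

Rearranging the Spearman-Brown formula for n,
n = r*(1 − r) / [ r (1 − r*) ]
n = 0.839 × (1 − 0.625) / [ 0.625 × (1 − 0.839) ]
  = 0.314625 / 0.100625 = 3.1267
So the test needs 3.1267 × 65 ≈ 203.24 items; rounding up, 204.

204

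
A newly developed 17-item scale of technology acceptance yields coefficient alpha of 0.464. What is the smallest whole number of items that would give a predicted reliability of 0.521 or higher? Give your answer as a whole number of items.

n = 0.521(1 − 0.464) / [0.464(1 − 0.521)]
  = 0.279256 / 0.222256 = 1.2565
So the test needs 1.2565 × 17 ≈ 21.36 items; rounding up, 22.

22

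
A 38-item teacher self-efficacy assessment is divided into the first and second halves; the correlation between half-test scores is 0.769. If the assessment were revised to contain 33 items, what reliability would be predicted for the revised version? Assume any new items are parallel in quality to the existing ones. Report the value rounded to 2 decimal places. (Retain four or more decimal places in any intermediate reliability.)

Full-test reliability from the split-half r: r_full = 2(0.769)/(1 + 0.769) = 0.8694
Length factor from 38 to 33 items: n = 33/38 = 0.8684
r_new = n·r_full / (1 + (n − 1)·r_full) = 0.7550 / 0.8856 ≈ 0.8525

0.85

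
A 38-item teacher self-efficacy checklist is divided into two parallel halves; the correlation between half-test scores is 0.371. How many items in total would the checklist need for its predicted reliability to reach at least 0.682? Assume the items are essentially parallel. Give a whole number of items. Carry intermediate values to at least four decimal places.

70

Corrected full-test reliability: r_full = 2 × 0.371 / (1 + 0.371) ≈ 0.5412
Solve Spearman-Brown for n: n = 0.682(1 − 0.5412) / [0.5412(1 − 0.682)] = 1.8181
Items = 1.8181 × 38 ≈ 69.09 → 70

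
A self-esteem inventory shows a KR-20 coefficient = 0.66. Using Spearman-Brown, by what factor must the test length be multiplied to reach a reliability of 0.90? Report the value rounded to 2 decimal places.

4.64

Spearman-Brown solved for the length factor n:
n = r*(1 − r) / [ r (1 − r*) ]
n = 0.90 × (1 − 0.66) / [ 0.66 × (1 − 0.90) ]
n = 0.3060 / 0.0660 ≈ 4.6364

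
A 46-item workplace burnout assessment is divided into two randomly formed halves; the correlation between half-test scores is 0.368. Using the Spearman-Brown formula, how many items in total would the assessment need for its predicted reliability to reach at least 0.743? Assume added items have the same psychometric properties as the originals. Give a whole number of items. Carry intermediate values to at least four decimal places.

115

r_full = 2(0.368)/(1 + 0.368) = 0.5380
Solve Spearman-Brown for n: n = 0.743(1 − 0.5380) / [0.5380(1 − 0.743)] = 2.4826
Items = 2.4826 × 46 ≈ 114.20 → 115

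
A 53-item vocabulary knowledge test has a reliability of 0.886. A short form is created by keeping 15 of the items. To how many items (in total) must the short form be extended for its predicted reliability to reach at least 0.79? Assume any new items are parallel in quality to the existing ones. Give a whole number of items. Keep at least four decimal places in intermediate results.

26

Short-form reliability: n = 15/53 = 0.2830; r_15 = n·r/(1+(n−1)r) ≈ 0.6874
Length factor from the short form to reach 0.79: n' = 0.79(1 − 0.6874) / [0.6874(1 − 0.79)] ≈ 1.7108
Items = 1.7108 × 15 ≈ 25.66 → 26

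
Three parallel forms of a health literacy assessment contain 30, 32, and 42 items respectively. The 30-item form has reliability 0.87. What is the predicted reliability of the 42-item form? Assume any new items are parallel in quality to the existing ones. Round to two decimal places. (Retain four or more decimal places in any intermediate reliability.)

Only the ratio of lengths matters: n = 42/30 = 1.4000
r_{42} = n·r / (1 + (n − 1)·r) = 1.2180 / 1.3480 ≈ 0.9036

0.90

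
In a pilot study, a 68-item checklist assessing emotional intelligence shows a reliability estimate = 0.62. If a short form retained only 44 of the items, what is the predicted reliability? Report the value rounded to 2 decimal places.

The new length is 44/68 = 0.6471 times the old.
Spearman-Brown: r_new = n·r / (1 + (n − 1)·r)
r_new = (0.6471 × 0.62) / (1 + (0.6471 − 1) × 0.62)
     = 0.4012 / 0.7812 = 0.5136

0.51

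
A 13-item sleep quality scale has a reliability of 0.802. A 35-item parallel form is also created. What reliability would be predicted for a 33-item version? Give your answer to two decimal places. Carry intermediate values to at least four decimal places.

Only the ratio of lengths matters: n = 33/13 = 2.5385
r_{33} = n·r / (1 + (n − 1)·r) = 2.0359 / 2.2339 ≈ 0.9114

0.91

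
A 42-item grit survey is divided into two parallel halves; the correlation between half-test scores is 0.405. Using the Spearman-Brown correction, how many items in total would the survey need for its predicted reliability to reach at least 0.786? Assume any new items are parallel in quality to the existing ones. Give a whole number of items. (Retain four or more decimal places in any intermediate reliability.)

Corrected full-test reliability: r_full = 2 × 0.405 / (1 + 0.405) ≈ 0.5765
n = r_tgt(1 − r_full) / [r_full(1 − r_tgt)] = 0.786 × 0.4235 / (0.5765 × 0.214) ≈ 2.6981
Required items = 2.6981 × 42 = 113.32, so 114 items.

114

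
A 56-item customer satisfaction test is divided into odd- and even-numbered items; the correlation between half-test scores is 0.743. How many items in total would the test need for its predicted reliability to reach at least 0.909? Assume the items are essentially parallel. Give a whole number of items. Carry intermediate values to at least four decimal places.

97

Corrected full-test reliability: r_full = 2 × 0.743 / (1 + 0.743) ≈ 0.8526
Solve Spearman-Brown for n: n = 0.909(1 − 0.8526) / [0.8526(1 − 0.909)] = 1.7269
Required items = 1.7269 × 56 = 96.71, so 97 items.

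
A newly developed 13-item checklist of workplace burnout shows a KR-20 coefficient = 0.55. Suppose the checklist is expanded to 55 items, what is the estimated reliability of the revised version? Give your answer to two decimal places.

n = 55/13 = 4.2308
r_new = 4.2308·0.55 / [1 + (4.2308 − 1)·0.55]
     = 2.3269 / 2.7769 = 0.8379

0.84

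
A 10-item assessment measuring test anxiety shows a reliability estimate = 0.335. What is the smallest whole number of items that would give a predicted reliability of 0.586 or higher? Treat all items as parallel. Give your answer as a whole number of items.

29

Invert Spearman-Brown to solve for n:
n = r_target (1 − r_old) / [ r_old (1 − r_target) ]
n = 0.586(1 − 0.335) / [0.335(1 − 0.586)]
n = 0.389690 / 0.138690 ≈ 2.8098
2.8098 × 10 = 28.10 → 29 items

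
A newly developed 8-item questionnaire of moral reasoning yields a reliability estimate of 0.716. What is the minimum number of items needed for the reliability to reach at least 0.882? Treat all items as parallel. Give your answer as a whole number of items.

24

n = 0.882 × (1 − 0.716) / [ 0.716 × (1 − 0.882) ]
n = 0.250488 / 0.084488 ≈ 2.9648
So the test needs 2.9648 × 8 ≈ 23.72 items; rounding up, 24.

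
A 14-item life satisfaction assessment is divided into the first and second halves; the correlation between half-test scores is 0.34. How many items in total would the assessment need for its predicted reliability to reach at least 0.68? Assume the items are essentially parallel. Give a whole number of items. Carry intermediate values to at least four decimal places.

r_full = 2(0.34)/(1 + 0.34) = 0.5075
Solve Spearman-Brown for n: n = 0.68(1 − 0.5075) / [0.5075(1 − 0.68)] = 2.0622
Items = 2.0622 × 14 ≈ 28.87 → 29

29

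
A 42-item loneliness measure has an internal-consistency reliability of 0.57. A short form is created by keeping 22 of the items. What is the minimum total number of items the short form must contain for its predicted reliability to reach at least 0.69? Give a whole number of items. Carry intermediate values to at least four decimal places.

71

First, r for the 22-item form: n = 22/42 = 0.5238, so r_22 = 0.5238·0.57/(1 + (0.5238 − 1)·0.57) = 0.4098
Then solve for n' with r_old = 0.4098, r_target = 0.69: n' = 0.69(1 − 0.4098)/[0.4098(1 − 0.69)] = 3.2056
Items = 3.2056 × 22 ≈ 70.52 → 71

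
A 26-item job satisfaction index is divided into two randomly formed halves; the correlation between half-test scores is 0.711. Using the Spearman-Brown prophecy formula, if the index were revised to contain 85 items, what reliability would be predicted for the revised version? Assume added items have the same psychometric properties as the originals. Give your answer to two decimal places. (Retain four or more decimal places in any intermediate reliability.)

First correct the split-half correlation to full-test reliability: r_full = 2 × 0.711 / (1 + 0.711) ≈ 0.8311
Length factor from 26 to 85 items: n = 85/26 = 3.2692
r_new = n·r_full / (1 + (n − 1)·r_full) = 2.7170 / 2.8859 ≈ 0.9415

0.94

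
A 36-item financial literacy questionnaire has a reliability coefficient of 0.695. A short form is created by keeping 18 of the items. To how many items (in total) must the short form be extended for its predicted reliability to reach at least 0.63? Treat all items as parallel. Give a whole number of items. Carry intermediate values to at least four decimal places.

First, r for the 18-item form: n = 18/36 = 0.5000, so r_18 = 0.5000·0.695/(1 + (0.5000 − 1)·0.695) = 0.5326
Length factor from the short form to reach 0.63: n' = 0.63(1 − 0.5326) / [0.5326(1 − 0.63)] ≈ 1.4943
Total items = 1.4943 × 18 = 26.90, rounded up to 27.

27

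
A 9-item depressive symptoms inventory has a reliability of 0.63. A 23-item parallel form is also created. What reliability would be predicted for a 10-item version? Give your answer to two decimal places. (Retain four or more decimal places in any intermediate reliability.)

0.65

Only the ratio of lengths matters: n = 10/9 = 1.1111
r_{10} = n·r / (1 + (n − 1)·r) = 0.7000 / 1.0700 ≈ 0.6542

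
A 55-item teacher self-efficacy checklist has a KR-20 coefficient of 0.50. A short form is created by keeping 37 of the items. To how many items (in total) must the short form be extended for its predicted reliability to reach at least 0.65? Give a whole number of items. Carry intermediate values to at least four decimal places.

Short-form reliability: n = 37/55 = 0.6727; r_37 = n·r/(1+(n−1)r) ≈ 0.4022
Then solve for n' with r_old = 0.4022, r_target = 0.65: n' = 0.65(1 − 0.4022)/[0.4022(1 − 0.65)] = 2.7603
Items = 2.7603 × 37 ≈ 102.13 → 103

103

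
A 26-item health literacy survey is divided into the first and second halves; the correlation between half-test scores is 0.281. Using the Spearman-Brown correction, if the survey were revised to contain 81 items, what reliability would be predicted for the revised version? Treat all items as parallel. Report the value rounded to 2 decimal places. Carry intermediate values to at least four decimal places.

0.71

First correct the split-half correlation to full-test reliability: r_full = 2 × 0.281 / (1 + 0.281) ≈ 0.4387
Then adjust to 81 items: n = 81/26 = 3.1154
r_new = n·r_full / (1 + (n − 1)·r_full) = 1.3667 / 1.9280 ≈ 0.7089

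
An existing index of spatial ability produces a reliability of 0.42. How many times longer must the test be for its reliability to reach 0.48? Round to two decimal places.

1.27

Invert Spearman-Brown to solve for n:
n = r_target (1 − r_old) / [ r_old (1 − r_target) ]
n = [0.48 × 0.58] / [0.42 × 0.52]
  = 0.2784 / 0.2184 = 1.2747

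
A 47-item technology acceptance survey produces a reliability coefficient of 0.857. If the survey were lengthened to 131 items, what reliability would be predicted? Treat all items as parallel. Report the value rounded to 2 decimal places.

0.94

n = 131/47 = 2.7872
r_new = 2.7872·0.857 / [1 + (2.7872 − 1)·0.857]
     = 2.3886 / 2.5316 = 0.9435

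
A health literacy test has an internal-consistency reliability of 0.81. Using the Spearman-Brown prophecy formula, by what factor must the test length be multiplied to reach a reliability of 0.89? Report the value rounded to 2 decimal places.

1.90

Spearman-Brown solved for the length factor n:
n = r_target (1 − r_old) / [ r_old (1 − r_target) ]
n = [0.89 × 0.19] / [0.81 × 0.11]
  = 0.1691 / 0.0891 = 1.8979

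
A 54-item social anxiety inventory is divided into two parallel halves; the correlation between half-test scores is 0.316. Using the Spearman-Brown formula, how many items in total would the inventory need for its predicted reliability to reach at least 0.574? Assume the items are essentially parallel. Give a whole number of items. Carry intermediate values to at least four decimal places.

79

Corrected full-test reliability: r_full = 2 × 0.316 / (1 + 0.316) ≈ 0.4802
n = r_tgt(1 − r_full) / [r_full(1 − r_tgt)] = 0.574 × 0.5198 / (0.4802 × 0.426) ≈ 1.4585
Required items = 1.4585 × 54 = 78.76, so 79 items.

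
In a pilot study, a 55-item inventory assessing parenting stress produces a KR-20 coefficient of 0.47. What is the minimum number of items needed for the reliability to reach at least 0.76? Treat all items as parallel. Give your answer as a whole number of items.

n = [0.76 × 0.53] / [0.47 × 0.24]
  = 0.4028 / 0.1128 = 3.5709
3.5709 × 55 = 196.40 → 197 items

197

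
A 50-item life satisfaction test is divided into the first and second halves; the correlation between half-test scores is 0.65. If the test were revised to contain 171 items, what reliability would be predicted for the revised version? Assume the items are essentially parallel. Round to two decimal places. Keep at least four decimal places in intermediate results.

0.93

First correct the split-half correlation to full-test reliability: r_full = 2 × 0.65 / (1 + 0.65) ≈ 0.7879
Then adjust to 171 items: n = 171/50 = 3.4200
r_new = n·r_full / (1 + (n − 1)·r_full) = 2.6946 / 2.9067 ≈ 0.9270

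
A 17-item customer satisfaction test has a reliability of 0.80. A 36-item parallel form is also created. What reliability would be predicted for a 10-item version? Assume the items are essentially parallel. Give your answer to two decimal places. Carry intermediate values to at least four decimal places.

Only the ratio of lengths matters: n = 10/17 = 0.5882
r_{10} = n·r / (1 + (n − 1)·r) = 0.4706 / 0.6706 ≈ 0.7018

0.70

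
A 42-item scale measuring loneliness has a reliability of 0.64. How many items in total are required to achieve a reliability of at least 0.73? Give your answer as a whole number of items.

n = 0.73(1 − 0.64) / [0.64(1 − 0.73)]
n = 0.2628 / 0.1728 ≈ 1.5208
So the test needs 1.5208 × 42 ≈ 63.87 items; rounding up, 64.

64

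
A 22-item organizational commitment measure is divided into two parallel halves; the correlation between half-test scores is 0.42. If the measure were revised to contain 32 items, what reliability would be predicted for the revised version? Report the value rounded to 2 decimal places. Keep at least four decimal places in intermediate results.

0.68

First correct the split-half correlation to full-test reliability: r_full = 2 × 0.42 / (1 + 0.42) ≈ 0.5915
Then adjust to 32 items: n = 32/22 = 1.4545
r_new = n·r_full / (1 + (n − 1)·r_full) = 0.8603 / 1.2688 ≈ 0.6780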